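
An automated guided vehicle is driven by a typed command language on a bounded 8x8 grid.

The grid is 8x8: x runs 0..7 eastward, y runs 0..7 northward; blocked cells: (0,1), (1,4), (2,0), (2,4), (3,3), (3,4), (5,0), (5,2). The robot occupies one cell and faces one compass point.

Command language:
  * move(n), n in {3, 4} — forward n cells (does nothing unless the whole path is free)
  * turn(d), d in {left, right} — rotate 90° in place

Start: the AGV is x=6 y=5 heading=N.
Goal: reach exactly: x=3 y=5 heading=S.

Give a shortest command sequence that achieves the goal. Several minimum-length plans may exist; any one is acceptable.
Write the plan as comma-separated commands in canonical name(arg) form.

initial: x=6 y=5 heading=N
t=1 turn(left) ⇒ x=6 y=5 heading=W
t=2 move(3) ⇒ x=3 y=5 heading=W
t=3 turn(left) ⇒ x=3 y=5 heading=S
no 2-step plan works, so 3 is optimal.

turn(left), move(3), turn(left)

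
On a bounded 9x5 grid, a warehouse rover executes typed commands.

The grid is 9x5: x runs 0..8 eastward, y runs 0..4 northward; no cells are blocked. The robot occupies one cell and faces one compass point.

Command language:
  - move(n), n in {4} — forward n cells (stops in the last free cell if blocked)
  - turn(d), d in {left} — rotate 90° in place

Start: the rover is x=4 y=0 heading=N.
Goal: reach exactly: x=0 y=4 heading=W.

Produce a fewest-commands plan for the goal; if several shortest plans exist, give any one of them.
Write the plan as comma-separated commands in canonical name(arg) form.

move(4), turn(left), move(4)

t0: x=4 y=0 heading=N
t=1 move(4) ⇒ x=4 y=4 heading=N
t=2 turn(left) ⇒ x=4 y=4 heading=W
t=3 move(4) ⇒ x=0 y=4 heading=W
nothing shorter than 3 reaches the goal.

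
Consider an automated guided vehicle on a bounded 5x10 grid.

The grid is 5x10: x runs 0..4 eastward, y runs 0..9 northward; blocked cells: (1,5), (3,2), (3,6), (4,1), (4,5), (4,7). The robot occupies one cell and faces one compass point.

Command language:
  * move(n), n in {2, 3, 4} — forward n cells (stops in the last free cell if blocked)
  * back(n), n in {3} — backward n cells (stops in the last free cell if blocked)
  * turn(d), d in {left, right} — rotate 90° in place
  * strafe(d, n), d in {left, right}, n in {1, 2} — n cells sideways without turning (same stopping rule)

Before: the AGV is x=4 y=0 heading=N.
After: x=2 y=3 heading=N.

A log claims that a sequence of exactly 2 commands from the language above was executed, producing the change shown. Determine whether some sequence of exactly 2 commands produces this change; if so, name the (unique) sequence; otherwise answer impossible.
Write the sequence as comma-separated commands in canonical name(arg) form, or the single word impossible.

strafe(left, 2), move(3)

key: order matters: swapping strafe(left, 2) and move(3) lands elsewhere
start: x=4 y=0 heading=N
[1] after strafe(left, 2): x=2 y=0 heading=N
[2] after move(3): x=2 y=3 heading=N
no other 2-command option fits: unique.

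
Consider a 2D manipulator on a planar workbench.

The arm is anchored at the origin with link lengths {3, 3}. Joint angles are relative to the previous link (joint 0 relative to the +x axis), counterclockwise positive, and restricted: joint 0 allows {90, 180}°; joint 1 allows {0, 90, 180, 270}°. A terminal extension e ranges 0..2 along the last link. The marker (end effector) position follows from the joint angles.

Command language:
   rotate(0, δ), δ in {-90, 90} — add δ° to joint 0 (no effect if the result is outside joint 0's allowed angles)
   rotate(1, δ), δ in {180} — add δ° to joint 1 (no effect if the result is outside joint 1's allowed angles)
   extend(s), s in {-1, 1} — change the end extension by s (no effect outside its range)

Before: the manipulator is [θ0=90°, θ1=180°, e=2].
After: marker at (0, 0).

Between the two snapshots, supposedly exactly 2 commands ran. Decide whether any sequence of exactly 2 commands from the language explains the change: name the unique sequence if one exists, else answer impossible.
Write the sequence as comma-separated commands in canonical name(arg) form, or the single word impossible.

begin: [θ0=90°, θ1=180°, e=2]
[1] after extend(-1): [θ0=90°, θ1=180°, e=1]
[2] after extend(-1): [θ0=90°, θ1=180°, e=0]
no rival 2-sequence matches.

extend(-1), extend(-1)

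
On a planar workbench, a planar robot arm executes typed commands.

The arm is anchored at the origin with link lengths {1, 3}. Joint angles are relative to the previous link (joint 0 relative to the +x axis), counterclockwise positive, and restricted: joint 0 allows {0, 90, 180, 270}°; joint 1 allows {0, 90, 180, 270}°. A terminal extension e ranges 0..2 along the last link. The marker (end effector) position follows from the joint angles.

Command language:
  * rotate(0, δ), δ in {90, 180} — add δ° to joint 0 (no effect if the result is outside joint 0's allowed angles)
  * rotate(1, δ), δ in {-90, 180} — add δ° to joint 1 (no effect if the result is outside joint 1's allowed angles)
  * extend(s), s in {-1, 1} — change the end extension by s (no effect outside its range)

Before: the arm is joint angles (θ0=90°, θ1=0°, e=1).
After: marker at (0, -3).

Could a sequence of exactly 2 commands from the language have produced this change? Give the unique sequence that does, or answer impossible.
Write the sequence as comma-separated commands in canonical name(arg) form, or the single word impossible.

rotate(1, -90), rotate(1, -90)

t0: joint angles (θ0=90°, θ1=0°, e=1)
t=1 rotate(1, -90) ⇒ joint angles (θ0=90°, θ1=270°, e=1)
t=2 rotate(1, -90) ⇒ joint angles (θ0=90°, θ1=180°, e=1)
all 36 alternatives checked — unique.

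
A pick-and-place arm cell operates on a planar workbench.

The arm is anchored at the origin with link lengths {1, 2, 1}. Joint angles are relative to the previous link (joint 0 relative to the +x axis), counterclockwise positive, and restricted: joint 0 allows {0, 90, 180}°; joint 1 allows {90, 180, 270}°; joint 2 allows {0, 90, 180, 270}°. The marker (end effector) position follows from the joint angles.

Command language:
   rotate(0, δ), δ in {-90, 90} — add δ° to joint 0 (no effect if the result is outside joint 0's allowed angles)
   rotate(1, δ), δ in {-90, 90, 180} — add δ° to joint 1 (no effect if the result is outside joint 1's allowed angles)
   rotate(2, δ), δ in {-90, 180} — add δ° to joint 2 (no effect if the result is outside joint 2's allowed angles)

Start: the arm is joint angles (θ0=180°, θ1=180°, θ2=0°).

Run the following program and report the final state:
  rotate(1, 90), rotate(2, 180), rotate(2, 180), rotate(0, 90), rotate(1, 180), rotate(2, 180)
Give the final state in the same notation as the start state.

start: joint angles (θ0=180°, θ1=180°, θ2=0°)
t=1 rotate(1, 90) ⇒ joint angles (θ0=180°, θ1=270°, θ2=0°)
t=2 rotate(2, 180) ⇒ joint angles (θ0=180°, θ1=270°, θ2=180°)
t=3 rotate(2, 180) ⇒ joint angles (θ0=180°, θ1=270°, θ2=0°)
t=4 rotate(0, 90) ⇒ joint angles (θ0=180°, θ1=270°, θ2=0°)
t=5 rotate(1, 180) ⇒ joint angles (θ0=180°, θ1=90°, θ2=0°)
t=6 rotate(2, 180) ⇒ joint angles (θ0=180°, θ1=90°, θ2=180°)

joint angles (θ0=180°, θ1=90°, θ2=180°)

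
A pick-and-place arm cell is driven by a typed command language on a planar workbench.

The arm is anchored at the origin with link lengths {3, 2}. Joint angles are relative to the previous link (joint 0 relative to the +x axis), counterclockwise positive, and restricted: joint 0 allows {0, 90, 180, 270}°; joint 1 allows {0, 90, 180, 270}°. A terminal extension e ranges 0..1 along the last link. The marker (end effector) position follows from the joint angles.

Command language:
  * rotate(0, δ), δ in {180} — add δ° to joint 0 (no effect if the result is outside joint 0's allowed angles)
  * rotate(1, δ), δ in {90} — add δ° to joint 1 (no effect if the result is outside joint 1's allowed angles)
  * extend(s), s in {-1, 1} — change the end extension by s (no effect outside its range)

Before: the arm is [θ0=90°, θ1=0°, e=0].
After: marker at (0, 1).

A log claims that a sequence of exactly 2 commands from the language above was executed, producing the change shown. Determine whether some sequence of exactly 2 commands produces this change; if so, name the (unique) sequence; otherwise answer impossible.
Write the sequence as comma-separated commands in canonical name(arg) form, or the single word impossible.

rotate(1, 90), rotate(1, 90)

initial: [θ0=90°, θ1=0°, e=0]
step 1 (rotate(1, 90)): [θ0=90°, θ1=90°, e=0]
step 2 (rotate(1, 90)): [θ0=90°, θ1=180°, e=0]
no other 2-command option fits: unique.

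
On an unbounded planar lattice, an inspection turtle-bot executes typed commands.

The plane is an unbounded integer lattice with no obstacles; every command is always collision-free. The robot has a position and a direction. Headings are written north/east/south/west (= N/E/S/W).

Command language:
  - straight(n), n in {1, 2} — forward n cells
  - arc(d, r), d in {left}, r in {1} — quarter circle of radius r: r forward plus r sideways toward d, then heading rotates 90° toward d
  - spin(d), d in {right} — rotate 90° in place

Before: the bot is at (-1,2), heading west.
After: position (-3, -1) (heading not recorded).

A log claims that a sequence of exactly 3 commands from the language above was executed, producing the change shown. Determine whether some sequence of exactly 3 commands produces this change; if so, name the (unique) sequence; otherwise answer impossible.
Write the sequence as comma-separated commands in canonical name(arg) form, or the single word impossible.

straight(1), arc(left, 1), straight(2)

key: order matters: swapping straight(1) and straight(2) lands elsewhere
initial: at (-1,2), heading west
[1] after straight(1): at (-2,2), heading west
[2] after arc(left, 1): at (-3,1), heading south
[3] after straight(2): at (-3,-1), heading south
all 64 alternatives checked — unique.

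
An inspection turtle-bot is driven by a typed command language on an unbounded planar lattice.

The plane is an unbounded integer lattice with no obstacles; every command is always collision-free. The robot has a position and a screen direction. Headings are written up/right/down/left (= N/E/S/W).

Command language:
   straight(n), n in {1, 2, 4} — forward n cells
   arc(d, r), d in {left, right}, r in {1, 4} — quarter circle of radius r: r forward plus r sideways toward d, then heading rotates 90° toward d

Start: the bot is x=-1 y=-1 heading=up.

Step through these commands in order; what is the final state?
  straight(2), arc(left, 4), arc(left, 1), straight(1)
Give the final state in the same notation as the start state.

initial: x=-1 y=-1 heading=up
step 1 (straight(2)): x=-1 y=1 heading=up
step 2 (arc(left, 4)): x=-5 y=5 heading=left
step 3 (arc(left, 1)): x=-6 y=4 heading=down
step 4 (straight(1)): x=-6 y=3 heading=down

x=-6 y=3 heading=down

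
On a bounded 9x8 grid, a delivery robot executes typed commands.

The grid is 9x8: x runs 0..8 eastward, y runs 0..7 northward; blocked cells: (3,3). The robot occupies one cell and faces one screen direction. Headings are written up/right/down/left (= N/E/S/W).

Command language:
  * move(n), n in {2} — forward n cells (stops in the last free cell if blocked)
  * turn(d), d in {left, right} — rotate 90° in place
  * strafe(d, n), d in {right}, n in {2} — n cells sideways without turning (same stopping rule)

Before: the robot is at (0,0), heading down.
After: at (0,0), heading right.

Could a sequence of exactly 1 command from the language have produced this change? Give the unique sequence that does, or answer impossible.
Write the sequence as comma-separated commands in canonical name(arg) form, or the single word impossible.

key: parked at (0,0) the whole time — nothing moves the robot
initial: at (0,0), heading down
t=1 turn(left) ⇒ at (0,0), heading right
uniquely the one of 4 1-step routes that fits.

turn(left)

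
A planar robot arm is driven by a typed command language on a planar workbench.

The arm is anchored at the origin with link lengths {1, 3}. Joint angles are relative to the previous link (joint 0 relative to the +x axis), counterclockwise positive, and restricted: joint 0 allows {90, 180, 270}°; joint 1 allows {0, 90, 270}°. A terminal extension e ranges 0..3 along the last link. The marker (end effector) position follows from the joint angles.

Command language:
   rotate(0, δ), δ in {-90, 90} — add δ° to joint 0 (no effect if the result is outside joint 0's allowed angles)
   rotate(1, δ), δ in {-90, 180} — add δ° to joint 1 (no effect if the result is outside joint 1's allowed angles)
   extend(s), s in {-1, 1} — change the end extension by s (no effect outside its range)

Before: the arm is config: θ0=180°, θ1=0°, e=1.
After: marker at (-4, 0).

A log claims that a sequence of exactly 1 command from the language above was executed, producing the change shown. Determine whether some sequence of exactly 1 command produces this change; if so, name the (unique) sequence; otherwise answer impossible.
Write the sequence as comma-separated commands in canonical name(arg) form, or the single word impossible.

begin: config: θ0=180°, θ1=0°, e=1
step 1 (extend(-1)): config: θ0=180°, θ1=0°, e=0
no rival 1-sequence matches.

extend(-1)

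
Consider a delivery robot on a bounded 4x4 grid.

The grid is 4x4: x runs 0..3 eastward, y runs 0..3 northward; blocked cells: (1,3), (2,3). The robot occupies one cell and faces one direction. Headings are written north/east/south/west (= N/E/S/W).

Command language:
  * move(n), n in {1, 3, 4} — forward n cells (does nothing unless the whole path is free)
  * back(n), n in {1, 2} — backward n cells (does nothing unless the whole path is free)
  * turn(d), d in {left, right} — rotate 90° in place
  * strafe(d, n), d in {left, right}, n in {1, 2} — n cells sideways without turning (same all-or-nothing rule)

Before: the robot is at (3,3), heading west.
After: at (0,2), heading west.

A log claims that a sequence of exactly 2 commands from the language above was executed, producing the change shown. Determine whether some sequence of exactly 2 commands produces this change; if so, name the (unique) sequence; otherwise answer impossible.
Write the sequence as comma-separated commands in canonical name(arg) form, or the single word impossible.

key: still facing W at the end — nothing in the sequence rotates
t0: at (3,3), heading west
[1] after strafe(left, 1): at (3,2), heading west
[2] after move(3): at (0,2), heading west
no other 2-command option fits: unique.

strafe(left, 1), move(3)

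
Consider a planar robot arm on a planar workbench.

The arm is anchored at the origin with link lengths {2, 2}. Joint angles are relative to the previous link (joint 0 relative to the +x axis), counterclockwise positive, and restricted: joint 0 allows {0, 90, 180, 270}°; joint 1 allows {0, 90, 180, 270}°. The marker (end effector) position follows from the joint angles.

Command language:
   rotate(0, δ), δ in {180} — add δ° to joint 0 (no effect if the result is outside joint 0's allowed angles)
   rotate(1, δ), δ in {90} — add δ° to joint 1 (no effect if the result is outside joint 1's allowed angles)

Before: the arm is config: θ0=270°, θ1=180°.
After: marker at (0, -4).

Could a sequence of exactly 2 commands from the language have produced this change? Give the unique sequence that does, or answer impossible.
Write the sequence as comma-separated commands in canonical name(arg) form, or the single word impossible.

initial: config: θ0=270°, θ1=180°
step 1 (rotate(1, 90)): config: θ0=270°, θ1=270°
step 2 (rotate(1, 90)): config: θ0=270°, θ1=0°
no other 2-command option fits: unique.

rotate(1, 90), rotate(1, 90)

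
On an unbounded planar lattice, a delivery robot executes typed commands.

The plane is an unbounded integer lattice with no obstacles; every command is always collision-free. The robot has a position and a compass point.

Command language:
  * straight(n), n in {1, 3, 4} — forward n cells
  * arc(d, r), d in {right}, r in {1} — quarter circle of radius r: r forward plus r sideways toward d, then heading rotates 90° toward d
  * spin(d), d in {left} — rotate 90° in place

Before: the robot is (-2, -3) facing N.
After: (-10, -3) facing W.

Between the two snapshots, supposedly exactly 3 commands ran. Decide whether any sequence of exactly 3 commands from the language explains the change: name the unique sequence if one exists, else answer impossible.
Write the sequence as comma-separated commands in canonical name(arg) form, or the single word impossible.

spin(left), straight(4), straight(4)

key: running straight(4) before spin(left) would end elsewhere — order is forced
start: (-2, -3) facing N
[1] after spin(left): (-2, -3) facing W
[2] after straight(4): (-6, -3) facing W
[3] after straight(4): (-10, -3) facing W
uniquely the one of 125 3-step routes that fits.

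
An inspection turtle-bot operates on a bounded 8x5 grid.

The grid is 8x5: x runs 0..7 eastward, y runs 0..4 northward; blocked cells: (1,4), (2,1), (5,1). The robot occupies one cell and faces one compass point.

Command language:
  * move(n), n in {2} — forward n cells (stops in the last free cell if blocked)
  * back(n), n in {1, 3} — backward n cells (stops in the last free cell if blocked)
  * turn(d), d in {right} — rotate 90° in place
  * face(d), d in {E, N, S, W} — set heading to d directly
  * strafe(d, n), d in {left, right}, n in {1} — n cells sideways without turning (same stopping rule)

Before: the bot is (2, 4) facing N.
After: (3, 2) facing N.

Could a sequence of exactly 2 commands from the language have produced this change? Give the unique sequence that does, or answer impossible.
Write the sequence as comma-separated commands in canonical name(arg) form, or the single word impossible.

back(3), strafe(right, 1)

key: running strafe(right, 1) before back(3) would end elsewhere — order is forced
begin: (2, 4) facing N
t=1 back(3) ⇒ (2, 2) facing N
t=2 strafe(right, 1) ⇒ (3, 2) facing N
no other 2-command option fits: unique.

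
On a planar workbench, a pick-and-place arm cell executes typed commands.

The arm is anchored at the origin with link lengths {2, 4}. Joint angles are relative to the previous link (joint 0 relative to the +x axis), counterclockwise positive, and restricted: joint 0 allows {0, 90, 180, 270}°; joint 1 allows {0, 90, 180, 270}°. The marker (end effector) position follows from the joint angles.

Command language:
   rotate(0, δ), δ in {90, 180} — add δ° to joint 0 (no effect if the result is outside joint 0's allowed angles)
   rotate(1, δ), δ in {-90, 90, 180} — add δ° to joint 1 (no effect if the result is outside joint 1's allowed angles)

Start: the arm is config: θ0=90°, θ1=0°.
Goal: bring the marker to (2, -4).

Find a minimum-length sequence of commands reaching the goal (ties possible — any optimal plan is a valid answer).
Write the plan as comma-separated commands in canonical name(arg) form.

start: config: θ0=90°, θ1=0°
step 1 (rotate(0, 180)): config: θ0=270°, θ1=0°
step 2 (rotate(1, -90)): config: θ0=270°, θ1=270°
step 3 (rotate(0, 90)): config: θ0=0°, θ1=270°
shorter routes all fall short; 3 is best.

rotate(0, 180), rotate(1, -90), rotate(0, 90)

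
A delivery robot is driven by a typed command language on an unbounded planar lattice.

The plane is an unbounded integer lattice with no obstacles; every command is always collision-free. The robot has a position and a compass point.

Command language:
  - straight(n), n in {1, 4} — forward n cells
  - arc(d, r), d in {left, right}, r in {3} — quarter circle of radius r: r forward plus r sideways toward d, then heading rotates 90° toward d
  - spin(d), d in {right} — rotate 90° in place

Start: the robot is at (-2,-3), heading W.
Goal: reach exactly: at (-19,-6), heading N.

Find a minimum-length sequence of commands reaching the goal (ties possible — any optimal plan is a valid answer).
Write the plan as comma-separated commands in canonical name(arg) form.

arc(left, 3), arc(right, 3), straight(4), straight(4), arc(right, 3)

from: at (-2,-3), heading W
t=1 arc(left, 3) ⇒ at (-5,-6), heading S
t=2 arc(right, 3) ⇒ at (-8,-9), heading W
t=3 straight(4) ⇒ at (-12,-9), heading W
t=4 straight(4) ⇒ at (-16,-9), heading W
t=5 arc(right, 3) ⇒ at (-19,-6), heading N
nothing shorter than 5 reaches the goal.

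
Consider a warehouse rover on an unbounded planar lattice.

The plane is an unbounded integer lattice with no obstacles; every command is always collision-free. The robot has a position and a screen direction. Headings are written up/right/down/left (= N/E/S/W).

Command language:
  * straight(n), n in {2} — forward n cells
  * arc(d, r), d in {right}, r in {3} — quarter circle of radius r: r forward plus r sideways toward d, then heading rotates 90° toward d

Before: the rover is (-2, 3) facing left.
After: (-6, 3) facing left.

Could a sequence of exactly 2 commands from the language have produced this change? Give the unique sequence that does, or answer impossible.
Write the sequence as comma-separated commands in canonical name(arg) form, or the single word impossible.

straight(2), straight(2)

key: heading stays W — no command in the sequence turns
initial: (-2, 3) facing left
step 1 (straight(2)): (-4, 3) facing left
step 2 (straight(2)): (-6, 3) facing left
no other 2-command option fits: unique.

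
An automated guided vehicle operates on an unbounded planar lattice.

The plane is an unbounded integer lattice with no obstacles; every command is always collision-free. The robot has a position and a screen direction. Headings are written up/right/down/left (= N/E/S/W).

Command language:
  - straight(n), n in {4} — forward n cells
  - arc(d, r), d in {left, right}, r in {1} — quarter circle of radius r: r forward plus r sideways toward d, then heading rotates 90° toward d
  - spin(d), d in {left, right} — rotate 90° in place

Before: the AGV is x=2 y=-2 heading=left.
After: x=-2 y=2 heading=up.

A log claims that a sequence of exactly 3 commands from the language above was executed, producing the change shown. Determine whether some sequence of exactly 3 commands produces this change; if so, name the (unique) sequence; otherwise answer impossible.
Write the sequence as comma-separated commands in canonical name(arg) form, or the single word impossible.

straight(4), spin(right), straight(4)

key: position moved to (-2,2) AND the heading swung to N — translation plus rotation needed
initial: x=2 y=-2 heading=left
[1] after straight(4): x=-2 y=-2 heading=left
[2] after spin(right): x=-2 y=-2 heading=up
[3] after straight(4): x=-2 y=2 heading=up
no rival 3-sequence matches.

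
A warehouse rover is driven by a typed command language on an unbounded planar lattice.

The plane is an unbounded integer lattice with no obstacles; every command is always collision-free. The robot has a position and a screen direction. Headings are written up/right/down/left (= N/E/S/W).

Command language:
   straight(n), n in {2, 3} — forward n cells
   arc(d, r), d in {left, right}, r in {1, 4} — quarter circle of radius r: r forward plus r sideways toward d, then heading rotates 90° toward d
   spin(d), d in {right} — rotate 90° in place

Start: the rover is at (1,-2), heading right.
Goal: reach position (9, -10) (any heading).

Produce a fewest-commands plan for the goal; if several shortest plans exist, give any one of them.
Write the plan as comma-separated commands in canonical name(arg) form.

from: at (1,-2), heading right
1. arc(right, 4) → at (5,-6), heading down
2. arc(left, 4) → at (9,-10), heading right
shorter routes all fall short; 2 is best.

arc(right, 4), arc(left, 4)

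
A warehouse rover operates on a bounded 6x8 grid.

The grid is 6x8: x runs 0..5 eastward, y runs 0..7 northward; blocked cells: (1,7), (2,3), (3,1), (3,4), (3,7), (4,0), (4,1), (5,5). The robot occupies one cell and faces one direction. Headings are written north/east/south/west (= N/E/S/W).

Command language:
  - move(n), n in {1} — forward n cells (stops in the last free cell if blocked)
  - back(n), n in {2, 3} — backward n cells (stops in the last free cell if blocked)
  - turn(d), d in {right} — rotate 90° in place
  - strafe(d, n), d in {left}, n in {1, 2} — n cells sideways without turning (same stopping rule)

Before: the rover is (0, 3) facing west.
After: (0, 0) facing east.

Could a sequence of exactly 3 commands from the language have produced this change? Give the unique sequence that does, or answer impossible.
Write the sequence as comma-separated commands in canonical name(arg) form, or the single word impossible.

key: cell and facing (now E) both changed — the 3 commands mix motion and turning
initial: (0, 3) facing west
1. turn(right) → (0, 3) facing north
2. back(3) → (0, 0) facing north
3. turn(right) → (0, 0) facing east
no other 3-command option fits: unique.

turn(right), back(3), turn(right)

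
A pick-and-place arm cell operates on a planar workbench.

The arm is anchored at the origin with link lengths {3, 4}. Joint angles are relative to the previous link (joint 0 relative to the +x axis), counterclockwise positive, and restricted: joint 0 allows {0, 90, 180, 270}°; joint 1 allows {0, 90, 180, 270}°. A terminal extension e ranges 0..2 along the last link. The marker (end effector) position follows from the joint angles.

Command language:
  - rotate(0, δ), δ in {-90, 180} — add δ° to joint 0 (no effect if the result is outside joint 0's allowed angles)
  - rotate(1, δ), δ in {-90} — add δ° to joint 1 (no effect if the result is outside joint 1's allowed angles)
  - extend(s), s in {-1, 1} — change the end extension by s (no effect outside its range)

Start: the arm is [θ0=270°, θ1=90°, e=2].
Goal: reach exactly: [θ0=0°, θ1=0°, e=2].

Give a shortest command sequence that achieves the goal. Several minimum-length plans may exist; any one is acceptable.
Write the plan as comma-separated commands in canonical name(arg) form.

begin: [θ0=270°, θ1=90°, e=2]
step 1 (rotate(1, -90)): [θ0=270°, θ1=0°, e=2]
step 2 (rotate(0, 180)): [θ0=90°, θ1=0°, e=2]
step 3 (rotate(0, -90)): [θ0=0°, θ1=0°, e=2]
no 2-step plan works, so 3 is optimal.

rotate(1, -90), rotate(0, 180), rotate(0, -90)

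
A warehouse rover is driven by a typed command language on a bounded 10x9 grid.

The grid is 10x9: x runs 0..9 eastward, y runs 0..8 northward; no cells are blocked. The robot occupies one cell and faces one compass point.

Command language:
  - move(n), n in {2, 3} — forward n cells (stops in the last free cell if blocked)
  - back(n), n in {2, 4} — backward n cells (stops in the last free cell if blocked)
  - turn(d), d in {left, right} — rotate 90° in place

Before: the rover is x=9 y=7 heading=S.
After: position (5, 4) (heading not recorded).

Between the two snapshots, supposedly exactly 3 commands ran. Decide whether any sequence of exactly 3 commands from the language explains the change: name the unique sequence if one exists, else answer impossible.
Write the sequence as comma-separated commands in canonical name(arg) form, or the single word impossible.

move(3), turn(left), back(4)

key: running back(4) before move(3) would end elsewhere — order is forced
t0: x=9 y=7 heading=S
1. move(3) → x=9 y=4 heading=S
2. turn(left) → x=9 y=4 heading=E
3. back(4) → x=5 y=4 heading=E
all 216 alternatives checked — unique.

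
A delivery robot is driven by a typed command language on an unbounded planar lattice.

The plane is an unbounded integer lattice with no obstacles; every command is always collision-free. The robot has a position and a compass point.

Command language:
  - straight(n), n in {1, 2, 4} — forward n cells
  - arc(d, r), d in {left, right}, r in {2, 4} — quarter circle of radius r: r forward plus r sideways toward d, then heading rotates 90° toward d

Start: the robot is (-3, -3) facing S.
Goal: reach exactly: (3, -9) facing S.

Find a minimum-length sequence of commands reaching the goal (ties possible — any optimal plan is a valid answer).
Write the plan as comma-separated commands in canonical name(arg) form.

arc(left, 4), arc(right, 2)

initial: (-3, -3) facing S
step 1 (arc(left, 4)): (1, -7) facing E
step 2 (arc(right, 2)): (3, -9) facing S
shorter routes all fall short; 2 is best.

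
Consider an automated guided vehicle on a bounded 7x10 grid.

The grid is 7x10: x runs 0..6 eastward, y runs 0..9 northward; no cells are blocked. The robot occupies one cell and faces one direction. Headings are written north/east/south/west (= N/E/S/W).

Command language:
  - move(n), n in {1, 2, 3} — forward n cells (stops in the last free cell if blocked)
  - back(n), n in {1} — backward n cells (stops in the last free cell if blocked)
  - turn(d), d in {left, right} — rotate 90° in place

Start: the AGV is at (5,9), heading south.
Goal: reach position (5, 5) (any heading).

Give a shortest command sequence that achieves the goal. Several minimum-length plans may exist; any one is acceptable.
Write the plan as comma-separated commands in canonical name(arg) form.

move(1), move(3)

begin: at (5,9), heading south
1. move(1) → at (5,8), heading south
2. move(3) → at (5,5), heading south
nothing shorter than 2 reaches the goal.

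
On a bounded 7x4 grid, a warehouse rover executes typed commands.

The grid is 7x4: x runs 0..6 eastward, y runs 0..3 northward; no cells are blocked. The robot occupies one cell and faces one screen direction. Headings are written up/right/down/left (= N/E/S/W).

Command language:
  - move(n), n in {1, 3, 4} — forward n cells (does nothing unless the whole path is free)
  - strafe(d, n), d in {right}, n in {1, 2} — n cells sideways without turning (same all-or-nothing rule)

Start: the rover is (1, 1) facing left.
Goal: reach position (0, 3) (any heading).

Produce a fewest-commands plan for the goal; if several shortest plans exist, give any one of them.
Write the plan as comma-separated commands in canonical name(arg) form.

begin: (1, 1) facing left
t=1 move(1) ⇒ (0, 1) facing left
t=2 strafe(right, 2) ⇒ (0, 3) facing left
nothing shorter than 2 reaches the goal.

move(1), strafe(right, 2)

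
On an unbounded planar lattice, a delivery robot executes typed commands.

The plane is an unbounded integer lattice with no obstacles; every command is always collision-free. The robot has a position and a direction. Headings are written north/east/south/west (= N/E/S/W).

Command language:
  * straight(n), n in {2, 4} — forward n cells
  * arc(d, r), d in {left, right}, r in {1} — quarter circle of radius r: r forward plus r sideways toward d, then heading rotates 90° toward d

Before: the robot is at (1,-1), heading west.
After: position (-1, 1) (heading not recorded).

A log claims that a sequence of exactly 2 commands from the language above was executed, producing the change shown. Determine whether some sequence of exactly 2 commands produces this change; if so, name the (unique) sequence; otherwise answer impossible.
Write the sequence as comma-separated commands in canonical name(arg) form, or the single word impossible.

arc(right, 1), arc(left, 1)

key: running arc(left, 1) before arc(right, 1) would end elsewhere — order is forced
initial: at (1,-1), heading west
t=1 arc(right, 1) ⇒ at (0,0), heading north
t=2 arc(left, 1) ⇒ at (-1,1), heading west
no rival 2-sequence matches.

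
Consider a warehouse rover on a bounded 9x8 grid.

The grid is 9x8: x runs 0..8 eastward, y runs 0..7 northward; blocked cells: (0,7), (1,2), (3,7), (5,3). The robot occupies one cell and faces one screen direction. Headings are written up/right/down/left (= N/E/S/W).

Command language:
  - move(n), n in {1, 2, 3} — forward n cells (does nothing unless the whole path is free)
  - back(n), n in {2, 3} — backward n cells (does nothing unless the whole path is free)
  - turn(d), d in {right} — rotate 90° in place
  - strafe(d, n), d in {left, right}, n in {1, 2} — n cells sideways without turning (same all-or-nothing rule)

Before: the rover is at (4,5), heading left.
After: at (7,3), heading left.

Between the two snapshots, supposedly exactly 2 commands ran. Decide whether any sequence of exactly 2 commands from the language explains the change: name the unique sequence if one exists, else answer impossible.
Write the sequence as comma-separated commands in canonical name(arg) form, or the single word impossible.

back(3), strafe(left, 2)

key: order matters: swapping back(3) and strafe(left, 2) lands elsewhere
begin: at (4,5), heading left
1. back(3) → at (7,5), heading left
2. strafe(left, 2) → at (7,3), heading left
no other 2-command option fits: unique.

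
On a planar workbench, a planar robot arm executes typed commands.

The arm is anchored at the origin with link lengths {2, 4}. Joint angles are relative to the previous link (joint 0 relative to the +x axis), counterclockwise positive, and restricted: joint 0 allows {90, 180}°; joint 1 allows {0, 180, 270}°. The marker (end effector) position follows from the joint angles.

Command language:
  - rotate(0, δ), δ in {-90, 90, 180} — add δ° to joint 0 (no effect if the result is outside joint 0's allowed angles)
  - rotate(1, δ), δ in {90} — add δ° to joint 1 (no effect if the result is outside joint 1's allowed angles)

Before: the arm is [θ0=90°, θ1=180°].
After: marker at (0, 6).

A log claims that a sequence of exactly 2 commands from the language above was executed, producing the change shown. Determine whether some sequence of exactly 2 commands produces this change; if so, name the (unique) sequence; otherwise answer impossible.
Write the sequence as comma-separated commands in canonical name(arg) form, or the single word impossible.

t0: [θ0=90°, θ1=180°]
[1] after rotate(1, 90): [θ0=90°, θ1=270°]
[2] after rotate(1, 90): [θ0=90°, θ1=0°]
no other 2-command option fits: unique.

rotate(1, 90), rotate(1, 90)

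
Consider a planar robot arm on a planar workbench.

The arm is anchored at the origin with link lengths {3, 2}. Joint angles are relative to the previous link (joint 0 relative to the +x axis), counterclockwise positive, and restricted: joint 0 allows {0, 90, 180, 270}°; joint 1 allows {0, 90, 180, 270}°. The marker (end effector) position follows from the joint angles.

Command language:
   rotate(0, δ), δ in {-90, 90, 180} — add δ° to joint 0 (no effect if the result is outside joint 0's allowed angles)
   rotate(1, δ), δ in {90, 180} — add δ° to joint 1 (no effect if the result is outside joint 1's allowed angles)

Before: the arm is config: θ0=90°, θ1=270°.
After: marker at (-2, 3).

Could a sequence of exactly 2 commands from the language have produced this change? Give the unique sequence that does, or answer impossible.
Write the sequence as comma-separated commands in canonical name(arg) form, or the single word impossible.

rotate(1, 90), rotate(1, 90)

start: config: θ0=90°, θ1=270°
[1] after rotate(1, 90): config: θ0=90°, θ1=0°
[2] after rotate(1, 90): config: θ0=90°, θ1=90°
no rival 2-sequence matches.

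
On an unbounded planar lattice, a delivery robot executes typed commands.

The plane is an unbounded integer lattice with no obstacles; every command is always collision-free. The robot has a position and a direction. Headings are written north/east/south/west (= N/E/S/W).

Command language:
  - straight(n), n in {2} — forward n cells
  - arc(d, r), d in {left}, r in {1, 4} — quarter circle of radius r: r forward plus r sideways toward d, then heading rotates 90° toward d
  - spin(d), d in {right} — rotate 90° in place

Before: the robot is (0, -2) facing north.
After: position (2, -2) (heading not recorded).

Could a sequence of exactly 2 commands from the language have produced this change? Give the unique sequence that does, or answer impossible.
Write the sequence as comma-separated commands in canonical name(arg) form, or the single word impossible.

spin(right), straight(2)

key: order matters: swapping spin(right) and straight(2) lands elsewhere
start: (0, -2) facing north
[1] after spin(right): (0, -2) facing east
[2] after straight(2): (2, -2) facing east
no other 2-command option fits: unique.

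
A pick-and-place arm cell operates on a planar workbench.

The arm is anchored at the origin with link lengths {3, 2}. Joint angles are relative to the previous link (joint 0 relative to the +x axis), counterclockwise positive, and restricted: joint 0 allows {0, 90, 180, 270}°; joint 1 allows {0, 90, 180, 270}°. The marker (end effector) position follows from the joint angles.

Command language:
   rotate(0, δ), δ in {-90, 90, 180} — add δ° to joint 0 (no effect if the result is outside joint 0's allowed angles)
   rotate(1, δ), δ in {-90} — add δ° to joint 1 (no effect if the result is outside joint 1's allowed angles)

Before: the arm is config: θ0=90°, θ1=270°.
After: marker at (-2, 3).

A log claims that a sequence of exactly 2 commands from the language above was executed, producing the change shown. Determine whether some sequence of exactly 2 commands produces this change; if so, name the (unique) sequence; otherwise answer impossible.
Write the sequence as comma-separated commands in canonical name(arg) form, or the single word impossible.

begin: config: θ0=90°, θ1=270°
1. rotate(1, -90) → config: θ0=90°, θ1=180°
2. rotate(1, -90) → config: θ0=90°, θ1=90°
no other 2-command option fits: unique.

rotate(1, -90), rotate(1, -90)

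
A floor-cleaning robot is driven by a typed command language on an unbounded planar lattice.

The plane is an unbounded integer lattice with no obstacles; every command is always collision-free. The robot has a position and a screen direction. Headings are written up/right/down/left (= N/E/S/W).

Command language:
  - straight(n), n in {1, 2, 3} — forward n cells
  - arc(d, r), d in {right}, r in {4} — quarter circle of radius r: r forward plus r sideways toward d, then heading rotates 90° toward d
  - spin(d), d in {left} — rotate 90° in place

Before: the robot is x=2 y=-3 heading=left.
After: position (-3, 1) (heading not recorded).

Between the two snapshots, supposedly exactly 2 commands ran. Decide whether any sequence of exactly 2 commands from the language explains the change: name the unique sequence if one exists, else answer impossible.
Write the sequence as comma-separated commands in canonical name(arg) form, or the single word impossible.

straight(1), arc(right, 4)

key: running arc(right, 4) before straight(1) would end elsewhere — order is forced
begin: x=2 y=-3 heading=left
step 1 (straight(1)): x=1 y=-3 heading=left
step 2 (arc(right, 4)): x=-3 y=1 heading=up
all 25 alternatives checked — unique.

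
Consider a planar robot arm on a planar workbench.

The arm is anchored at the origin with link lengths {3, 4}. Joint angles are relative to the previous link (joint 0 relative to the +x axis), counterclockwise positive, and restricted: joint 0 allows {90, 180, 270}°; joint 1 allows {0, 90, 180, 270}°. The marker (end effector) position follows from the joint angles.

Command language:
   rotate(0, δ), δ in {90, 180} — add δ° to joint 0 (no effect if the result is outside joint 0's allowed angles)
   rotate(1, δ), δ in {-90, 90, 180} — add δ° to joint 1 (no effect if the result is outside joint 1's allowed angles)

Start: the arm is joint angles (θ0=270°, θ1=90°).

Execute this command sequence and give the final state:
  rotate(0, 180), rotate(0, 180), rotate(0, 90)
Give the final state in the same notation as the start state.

joint angles (θ0=270°, θ1=90°)

t0: joint angles (θ0=270°, θ1=90°)
step 1 (rotate(0, 180)): joint angles (θ0=90°, θ1=90°)
step 2 (rotate(0, 180)): joint angles (θ0=270°, θ1=90°)
step 3 (rotate(0, 90)): joint angles (θ0=270°, θ1=90°)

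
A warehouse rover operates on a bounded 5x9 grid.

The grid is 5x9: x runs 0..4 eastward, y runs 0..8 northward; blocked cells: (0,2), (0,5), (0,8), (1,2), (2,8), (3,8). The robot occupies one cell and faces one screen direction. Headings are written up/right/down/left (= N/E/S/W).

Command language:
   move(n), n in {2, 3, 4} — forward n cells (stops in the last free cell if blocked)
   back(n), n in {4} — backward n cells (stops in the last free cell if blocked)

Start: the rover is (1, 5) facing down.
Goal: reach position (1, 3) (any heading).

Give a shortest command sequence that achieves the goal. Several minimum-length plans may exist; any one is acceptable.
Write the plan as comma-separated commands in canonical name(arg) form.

move(3)

begin: (1, 5) facing down
step 1 (move(3)): (1, 3) facing down
shorter routes all fall short; 1 is best.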